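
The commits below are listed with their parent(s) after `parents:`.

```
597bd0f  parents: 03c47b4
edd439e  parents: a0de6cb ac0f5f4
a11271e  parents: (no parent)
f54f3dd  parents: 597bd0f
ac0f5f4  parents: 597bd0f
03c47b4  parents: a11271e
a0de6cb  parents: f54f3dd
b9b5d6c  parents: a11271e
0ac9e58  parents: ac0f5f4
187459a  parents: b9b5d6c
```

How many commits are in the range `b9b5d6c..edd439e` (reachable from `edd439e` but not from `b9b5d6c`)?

Reachable from edd439e: {03c47b4, 597bd0f, a0de6cb, a11271e, ac0f5f4, edd439e, f54f3dd}.
Reachable from b9b5d6c: {a11271e, b9b5d6c}.
In edd439e's history but not b9b5d6c's: {03c47b4, 597bd0f, a0de6cb, ac0f5f4, edd439e, f54f3dd} — 6 commits.

6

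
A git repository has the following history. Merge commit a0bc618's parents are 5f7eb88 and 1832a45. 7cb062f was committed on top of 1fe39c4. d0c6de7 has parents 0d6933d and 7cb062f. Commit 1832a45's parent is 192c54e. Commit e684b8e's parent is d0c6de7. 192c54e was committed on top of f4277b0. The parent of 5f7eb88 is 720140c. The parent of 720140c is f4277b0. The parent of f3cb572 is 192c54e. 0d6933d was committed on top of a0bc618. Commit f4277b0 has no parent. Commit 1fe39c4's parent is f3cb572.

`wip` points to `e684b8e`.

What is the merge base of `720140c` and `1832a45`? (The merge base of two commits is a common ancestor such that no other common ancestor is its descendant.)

f4277b0

Ancestors of 720140c: {720140c, f4277b0}.
Ancestors of 1832a45: {1832a45, 192c54e, f4277b0}.
Common ancestors: {f4277b0}.
The only common ancestor is f4277b0, so it is the merge base.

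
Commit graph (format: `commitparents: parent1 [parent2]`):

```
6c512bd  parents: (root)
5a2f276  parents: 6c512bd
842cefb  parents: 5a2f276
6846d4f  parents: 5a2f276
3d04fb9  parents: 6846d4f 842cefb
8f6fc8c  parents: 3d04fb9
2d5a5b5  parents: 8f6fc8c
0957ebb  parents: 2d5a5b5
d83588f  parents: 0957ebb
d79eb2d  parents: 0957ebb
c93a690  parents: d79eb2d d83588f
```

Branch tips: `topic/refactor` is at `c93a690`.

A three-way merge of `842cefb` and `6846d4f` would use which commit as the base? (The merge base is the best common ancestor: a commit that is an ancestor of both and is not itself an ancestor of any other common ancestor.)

Ancestors of 842cefb: {5a2f276, 6c512bd, 842cefb}.
Ancestors of 6846d4f: {5a2f276, 6846d4f, 6c512bd}.
Common ancestors: {5a2f276, 6c512bd}.
Among these, 5a2f276 is not an ancestor of any other common ancestor — it is the merge base.

5a2f276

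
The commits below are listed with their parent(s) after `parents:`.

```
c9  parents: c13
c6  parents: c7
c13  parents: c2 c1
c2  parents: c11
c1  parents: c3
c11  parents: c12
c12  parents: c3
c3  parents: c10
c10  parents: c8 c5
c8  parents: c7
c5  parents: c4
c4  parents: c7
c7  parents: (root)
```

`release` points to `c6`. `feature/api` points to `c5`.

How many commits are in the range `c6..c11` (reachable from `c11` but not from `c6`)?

Reachable from c11: {c10, c11, c12, c3, c4, c5, c7, c8}.
Reachable from c6: {c6, c7}.
In c11's history but not c6's: {c10, c11, c12, c3, c4, c5, c8} — 7 commits.

7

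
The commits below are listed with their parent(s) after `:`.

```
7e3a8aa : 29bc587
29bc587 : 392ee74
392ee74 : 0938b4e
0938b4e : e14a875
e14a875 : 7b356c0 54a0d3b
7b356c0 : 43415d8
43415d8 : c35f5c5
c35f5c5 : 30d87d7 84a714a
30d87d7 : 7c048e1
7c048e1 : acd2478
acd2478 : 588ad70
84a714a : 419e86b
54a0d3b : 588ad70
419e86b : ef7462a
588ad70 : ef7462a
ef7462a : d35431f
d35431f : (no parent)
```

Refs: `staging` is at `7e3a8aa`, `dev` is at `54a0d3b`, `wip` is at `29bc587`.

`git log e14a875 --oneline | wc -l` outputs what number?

Walking parent pointers from e14a875: reachable set = {30d87d7, 419e86b, 43415d8, 54a0d3b, 588ad70, 7b356c0, 7c048e1, 84a714a, acd2478, c35f5c5, d35431f, e14a875, ef7462a}.
That is 13 commits.

13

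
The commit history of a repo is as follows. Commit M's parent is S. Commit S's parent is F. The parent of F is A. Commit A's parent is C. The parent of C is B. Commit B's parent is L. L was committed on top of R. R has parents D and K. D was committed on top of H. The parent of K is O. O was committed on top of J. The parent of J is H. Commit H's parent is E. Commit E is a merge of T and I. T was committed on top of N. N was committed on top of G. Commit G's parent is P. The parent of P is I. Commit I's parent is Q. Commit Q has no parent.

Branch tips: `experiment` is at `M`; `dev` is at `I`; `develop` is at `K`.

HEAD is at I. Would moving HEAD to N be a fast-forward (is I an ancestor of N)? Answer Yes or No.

Yes

A fast-forward from I to N is possible iff I is an ancestor of N.
Ancestors of N: {G, I, N, P, Q}.
I is among them, so fast-forward is possible.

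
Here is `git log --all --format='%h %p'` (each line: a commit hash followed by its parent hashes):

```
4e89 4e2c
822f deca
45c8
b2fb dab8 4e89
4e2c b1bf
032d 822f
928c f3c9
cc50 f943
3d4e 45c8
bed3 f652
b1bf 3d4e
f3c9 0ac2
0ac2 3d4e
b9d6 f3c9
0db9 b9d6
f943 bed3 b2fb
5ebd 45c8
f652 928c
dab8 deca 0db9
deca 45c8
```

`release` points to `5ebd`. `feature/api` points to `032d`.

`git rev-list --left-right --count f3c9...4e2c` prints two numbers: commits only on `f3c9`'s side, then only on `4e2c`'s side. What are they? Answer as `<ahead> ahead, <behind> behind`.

Reachable from f3c9: {0ac2, 3d4e, 45c8, f3c9}.
Reachable from 4e2c: {3d4e, 45c8, 4e2c, b1bf}.
Only in f3c9's history (ahead): {0ac2, f3c9} — 2.
Only in 4e2c's history (behind): {4e2c, b1bf} — 2.

2 ahead, 2 behind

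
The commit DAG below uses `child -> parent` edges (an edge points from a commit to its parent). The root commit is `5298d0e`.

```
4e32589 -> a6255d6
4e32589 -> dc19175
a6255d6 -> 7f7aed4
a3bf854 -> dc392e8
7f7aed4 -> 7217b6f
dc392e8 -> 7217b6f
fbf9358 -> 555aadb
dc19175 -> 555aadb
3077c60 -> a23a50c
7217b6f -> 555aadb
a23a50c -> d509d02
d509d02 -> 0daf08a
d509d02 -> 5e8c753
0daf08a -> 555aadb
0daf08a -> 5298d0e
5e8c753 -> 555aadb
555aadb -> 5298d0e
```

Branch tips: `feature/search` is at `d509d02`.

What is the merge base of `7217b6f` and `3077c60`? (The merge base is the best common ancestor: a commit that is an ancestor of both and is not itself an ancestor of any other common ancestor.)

555aadb

Ancestors of 7217b6f: {5298d0e, 555aadb, 7217b6f}.
Ancestors of 3077c60: {0daf08a, 3077c60, 5298d0e, 555aadb, 5e8c753, a23a50c, d509d02}.
Common ancestors: {5298d0e, 555aadb}.
Among these, 555aadb is not an ancestor of any other common ancestor — it is the merge base.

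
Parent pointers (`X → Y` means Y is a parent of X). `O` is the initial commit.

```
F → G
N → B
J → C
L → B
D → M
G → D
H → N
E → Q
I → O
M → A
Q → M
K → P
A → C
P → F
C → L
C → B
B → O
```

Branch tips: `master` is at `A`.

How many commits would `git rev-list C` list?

Walking parent pointers from C: reachable set = {B, C, L, O}.
That is 4 commits.

4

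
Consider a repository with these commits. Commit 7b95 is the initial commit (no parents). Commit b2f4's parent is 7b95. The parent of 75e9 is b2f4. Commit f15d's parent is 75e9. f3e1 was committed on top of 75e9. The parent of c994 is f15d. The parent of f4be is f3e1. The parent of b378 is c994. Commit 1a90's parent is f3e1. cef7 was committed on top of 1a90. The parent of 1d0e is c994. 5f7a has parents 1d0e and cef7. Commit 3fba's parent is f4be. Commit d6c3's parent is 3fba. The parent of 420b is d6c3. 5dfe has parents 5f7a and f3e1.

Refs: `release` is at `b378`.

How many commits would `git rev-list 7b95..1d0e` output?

5

Reachable from 1d0e: {1d0e, 75e9, 7b95, b2f4, c994, f15d}.
Reachable from 7b95: {7b95}.
In 1d0e's history but not 7b95's: {1d0e, 75e9, b2f4, c994, f15d} — 5 commits.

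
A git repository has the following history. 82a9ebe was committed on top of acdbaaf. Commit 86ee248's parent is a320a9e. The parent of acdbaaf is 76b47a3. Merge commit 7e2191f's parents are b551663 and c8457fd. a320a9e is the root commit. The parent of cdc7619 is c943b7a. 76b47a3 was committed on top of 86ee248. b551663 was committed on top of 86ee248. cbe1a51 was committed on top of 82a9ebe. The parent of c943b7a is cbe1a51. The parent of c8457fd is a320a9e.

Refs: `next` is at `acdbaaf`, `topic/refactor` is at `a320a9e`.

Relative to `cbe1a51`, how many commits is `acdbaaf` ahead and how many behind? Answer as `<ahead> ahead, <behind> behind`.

Reachable from acdbaaf: {76b47a3, 86ee248, a320a9e, acdbaaf}.
Reachable from cbe1a51: {76b47a3, 82a9ebe, 86ee248, a320a9e, acdbaaf, cbe1a51}.
Only in acdbaaf's history (ahead): {} — 0.
Only in cbe1a51's history (behind): {82a9ebe, cbe1a51} — 2.

0 ahead, 2 behind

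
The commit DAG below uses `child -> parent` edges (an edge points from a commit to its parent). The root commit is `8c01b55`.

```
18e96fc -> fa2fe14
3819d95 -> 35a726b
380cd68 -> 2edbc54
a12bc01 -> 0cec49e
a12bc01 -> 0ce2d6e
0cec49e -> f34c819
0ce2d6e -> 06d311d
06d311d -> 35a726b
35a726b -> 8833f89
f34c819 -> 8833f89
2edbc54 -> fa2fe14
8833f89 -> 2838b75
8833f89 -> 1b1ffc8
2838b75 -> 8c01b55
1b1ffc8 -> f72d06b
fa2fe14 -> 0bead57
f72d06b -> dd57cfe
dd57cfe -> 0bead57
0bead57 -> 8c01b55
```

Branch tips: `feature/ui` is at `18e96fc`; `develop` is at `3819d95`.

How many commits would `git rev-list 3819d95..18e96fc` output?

Reachable from 18e96fc: {0bead57, 18e96fc, 8c01b55, fa2fe14}.
Reachable from 3819d95: {0bead57, 1b1ffc8, 2838b75, 35a726b, 3819d95, 8833f89, 8c01b55, dd57cfe, f72d06b}.
In 18e96fc's history but not 3819d95's: {18e96fc, fa2fe14} — 2 commits.

2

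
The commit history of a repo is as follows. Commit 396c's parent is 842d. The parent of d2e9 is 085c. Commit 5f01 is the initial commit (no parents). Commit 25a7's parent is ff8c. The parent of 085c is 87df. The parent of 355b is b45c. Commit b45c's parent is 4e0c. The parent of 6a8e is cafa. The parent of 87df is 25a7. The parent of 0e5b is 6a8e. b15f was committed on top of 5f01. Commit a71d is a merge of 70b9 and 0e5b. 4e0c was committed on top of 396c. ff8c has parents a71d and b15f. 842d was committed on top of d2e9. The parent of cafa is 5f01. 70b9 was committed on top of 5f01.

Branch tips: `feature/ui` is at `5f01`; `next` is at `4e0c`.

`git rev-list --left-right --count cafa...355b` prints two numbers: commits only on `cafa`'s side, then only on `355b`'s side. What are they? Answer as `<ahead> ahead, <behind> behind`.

Reachable from cafa: {5f01, cafa}.
Reachable from 355b: {085c, 0e5b, 25a7, 355b, 396c, 4e0c, 5f01, 6a8e, 70b9, 842d, 87df, a71d, b15f, b45c, cafa, d2e9, ff8c}.
Only in cafa's history (ahead): {} — 0.
Only in 355b's history (behind): {085c, 0e5b, 25a7, 355b, 396c, 4e0c, 6a8e, 70b9, 842d, 87df, a71d, b15f, b45c, d2e9, ff8c} — 15.

0 ahead, 15 behind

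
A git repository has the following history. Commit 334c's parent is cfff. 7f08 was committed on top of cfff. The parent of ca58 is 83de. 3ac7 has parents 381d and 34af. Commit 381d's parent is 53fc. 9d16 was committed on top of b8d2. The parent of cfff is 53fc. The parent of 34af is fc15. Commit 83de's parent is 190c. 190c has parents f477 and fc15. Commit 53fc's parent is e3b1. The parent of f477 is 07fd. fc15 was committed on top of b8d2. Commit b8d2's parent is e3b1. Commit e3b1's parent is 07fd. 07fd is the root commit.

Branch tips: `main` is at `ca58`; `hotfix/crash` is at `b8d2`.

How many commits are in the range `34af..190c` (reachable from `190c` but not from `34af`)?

Reachable from 190c: {07fd, 190c, b8d2, e3b1, f477, fc15}.
Reachable from 34af: {07fd, 34af, b8d2, e3b1, fc15}.
In 190c's history but not 34af's: {190c, f477} — 2 commits.

2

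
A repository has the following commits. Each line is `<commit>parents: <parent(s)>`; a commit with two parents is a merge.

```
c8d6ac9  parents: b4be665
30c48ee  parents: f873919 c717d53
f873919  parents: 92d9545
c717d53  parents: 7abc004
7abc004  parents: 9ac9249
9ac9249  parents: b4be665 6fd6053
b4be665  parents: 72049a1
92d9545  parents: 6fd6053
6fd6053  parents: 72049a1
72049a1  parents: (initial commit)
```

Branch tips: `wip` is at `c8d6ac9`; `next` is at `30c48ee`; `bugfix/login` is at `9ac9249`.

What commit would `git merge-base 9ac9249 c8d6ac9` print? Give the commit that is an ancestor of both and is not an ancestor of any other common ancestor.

Ancestors of 9ac9249: {6fd6053, 72049a1, 9ac9249, b4be665}.
Ancestors of c8d6ac9: {72049a1, b4be665, c8d6ac9}.
Common ancestors: {72049a1, b4be665}.
Among these, b4be665 is not an ancestor of any other common ancestor — it is the merge base.

b4be665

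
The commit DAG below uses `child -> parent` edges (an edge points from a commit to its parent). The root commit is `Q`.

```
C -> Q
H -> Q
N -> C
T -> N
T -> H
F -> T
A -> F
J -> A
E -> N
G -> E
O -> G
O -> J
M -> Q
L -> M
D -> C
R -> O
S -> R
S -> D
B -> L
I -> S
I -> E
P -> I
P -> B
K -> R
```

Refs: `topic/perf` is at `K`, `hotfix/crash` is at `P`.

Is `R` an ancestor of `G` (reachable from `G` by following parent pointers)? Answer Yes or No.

Ancestors of G: {C, E, G, N, Q}.
R is not in that set, so it is not an ancestor of G.

No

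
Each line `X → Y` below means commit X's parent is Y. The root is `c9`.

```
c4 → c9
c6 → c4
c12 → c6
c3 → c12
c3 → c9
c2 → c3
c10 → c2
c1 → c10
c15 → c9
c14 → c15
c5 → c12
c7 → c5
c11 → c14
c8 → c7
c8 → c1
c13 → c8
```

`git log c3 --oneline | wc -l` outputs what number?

5

Walking parent pointers from c3: reachable set = {c12, c3, c4, c6, c9}.
That is 5 commits.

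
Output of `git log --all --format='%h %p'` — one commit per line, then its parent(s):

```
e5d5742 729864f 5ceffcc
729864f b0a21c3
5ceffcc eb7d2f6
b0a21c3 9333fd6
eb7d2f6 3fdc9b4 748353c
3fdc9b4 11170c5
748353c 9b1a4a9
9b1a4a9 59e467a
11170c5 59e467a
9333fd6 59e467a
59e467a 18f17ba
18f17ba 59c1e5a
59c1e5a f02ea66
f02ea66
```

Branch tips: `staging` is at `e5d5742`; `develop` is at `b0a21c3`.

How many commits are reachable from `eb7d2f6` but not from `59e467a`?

Reachable from eb7d2f6: {11170c5, 18f17ba, 3fdc9b4, 59c1e5a, 59e467a, 748353c, 9b1a4a9, eb7d2f6, f02ea66}.
Reachable from 59e467a: {18f17ba, 59c1e5a, 59e467a, f02ea66}.
In eb7d2f6's history but not 59e467a's: {11170c5, 3fdc9b4, 748353c, 9b1a4a9, eb7d2f6} — 5 commits.

5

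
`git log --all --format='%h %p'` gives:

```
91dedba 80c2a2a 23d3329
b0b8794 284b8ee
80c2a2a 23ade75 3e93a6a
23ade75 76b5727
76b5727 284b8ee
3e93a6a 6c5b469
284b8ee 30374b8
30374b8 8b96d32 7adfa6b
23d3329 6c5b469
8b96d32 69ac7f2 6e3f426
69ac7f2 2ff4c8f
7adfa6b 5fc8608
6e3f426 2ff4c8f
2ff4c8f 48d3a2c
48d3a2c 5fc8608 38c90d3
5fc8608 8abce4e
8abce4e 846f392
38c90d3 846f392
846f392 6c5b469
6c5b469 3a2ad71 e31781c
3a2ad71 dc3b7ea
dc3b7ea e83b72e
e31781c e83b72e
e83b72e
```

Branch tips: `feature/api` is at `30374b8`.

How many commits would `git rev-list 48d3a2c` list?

Walking parent pointers from 48d3a2c: reachable set = {38c90d3, 3a2ad71, 48d3a2c, 5fc8608, 6c5b469, 846f392, 8abce4e, dc3b7ea, e31781c, e83b72e}.
That is 10 commits.

10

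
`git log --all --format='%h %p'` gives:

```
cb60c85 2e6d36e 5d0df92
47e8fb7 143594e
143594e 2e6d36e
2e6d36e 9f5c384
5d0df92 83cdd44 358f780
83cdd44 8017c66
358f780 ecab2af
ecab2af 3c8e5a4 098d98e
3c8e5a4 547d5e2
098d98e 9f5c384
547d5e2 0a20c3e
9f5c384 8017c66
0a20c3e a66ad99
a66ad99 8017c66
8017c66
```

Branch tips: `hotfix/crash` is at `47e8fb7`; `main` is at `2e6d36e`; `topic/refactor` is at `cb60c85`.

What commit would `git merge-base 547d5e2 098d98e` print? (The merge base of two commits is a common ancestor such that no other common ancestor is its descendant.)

8017c66

Ancestors of 547d5e2: {0a20c3e, 547d5e2, 8017c66, a66ad99}.
Ancestors of 098d98e: {098d98e, 8017c66, 9f5c384}.
Common ancestors: {8017c66}.
The only common ancestor is 8017c66, so it is the merge base.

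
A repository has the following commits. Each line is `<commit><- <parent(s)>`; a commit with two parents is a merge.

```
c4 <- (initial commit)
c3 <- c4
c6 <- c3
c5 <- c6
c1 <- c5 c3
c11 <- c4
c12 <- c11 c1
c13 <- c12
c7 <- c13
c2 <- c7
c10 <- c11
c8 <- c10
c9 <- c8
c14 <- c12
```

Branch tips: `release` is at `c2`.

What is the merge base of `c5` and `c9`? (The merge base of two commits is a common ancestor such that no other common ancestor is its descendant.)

c4

Ancestors of c5: {c3, c4, c5, c6}.
Ancestors of c9: {c10, c11, c4, c8, c9}.
Common ancestors: {c4}.
The only common ancestor is c4, so it is the merge base.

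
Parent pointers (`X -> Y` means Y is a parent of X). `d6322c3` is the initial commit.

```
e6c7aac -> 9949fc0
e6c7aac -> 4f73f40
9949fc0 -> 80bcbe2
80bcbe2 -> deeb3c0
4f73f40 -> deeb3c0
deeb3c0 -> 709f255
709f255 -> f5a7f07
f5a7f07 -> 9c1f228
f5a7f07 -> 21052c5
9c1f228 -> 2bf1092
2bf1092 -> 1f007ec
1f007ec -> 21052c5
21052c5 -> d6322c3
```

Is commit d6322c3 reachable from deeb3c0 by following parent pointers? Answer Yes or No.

Ancestors of deeb3c0 (commits reachable by following parents): {1f007ec, 21052c5, 2bf1092, 709f255, 9c1f228, d6322c3, deeb3c0, f5a7f07}.
d6322c3 is in that set, so it is an ancestor of deeb3c0.

Yes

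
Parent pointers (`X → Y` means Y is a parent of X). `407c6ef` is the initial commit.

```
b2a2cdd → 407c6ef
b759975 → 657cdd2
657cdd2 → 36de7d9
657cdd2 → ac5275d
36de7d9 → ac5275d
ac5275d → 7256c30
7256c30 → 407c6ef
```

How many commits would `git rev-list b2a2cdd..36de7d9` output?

Reachable from 36de7d9: {36de7d9, 407c6ef, 7256c30, ac5275d}.
Reachable from b2a2cdd: {407c6ef, b2a2cdd}.
In 36de7d9's history but not b2a2cdd's: {36de7d9, 7256c30, ac5275d} — 3 commits.

3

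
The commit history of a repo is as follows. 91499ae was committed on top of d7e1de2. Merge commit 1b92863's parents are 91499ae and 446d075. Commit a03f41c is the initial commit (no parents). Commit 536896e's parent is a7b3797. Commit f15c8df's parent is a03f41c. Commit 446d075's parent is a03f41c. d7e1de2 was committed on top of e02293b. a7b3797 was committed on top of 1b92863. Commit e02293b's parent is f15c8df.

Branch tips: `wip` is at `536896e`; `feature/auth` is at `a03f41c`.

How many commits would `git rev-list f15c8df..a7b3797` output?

6

Reachable from a7b3797: {1b92863, 446d075, 91499ae, a03f41c, a7b3797, d7e1de2, e02293b, f15c8df}.
Reachable from f15c8df: {a03f41c, f15c8df}.
In a7b3797's history but not f15c8df's: {1b92863, 446d075, 91499ae, a7b3797, d7e1de2, e02293b} — 6 commits.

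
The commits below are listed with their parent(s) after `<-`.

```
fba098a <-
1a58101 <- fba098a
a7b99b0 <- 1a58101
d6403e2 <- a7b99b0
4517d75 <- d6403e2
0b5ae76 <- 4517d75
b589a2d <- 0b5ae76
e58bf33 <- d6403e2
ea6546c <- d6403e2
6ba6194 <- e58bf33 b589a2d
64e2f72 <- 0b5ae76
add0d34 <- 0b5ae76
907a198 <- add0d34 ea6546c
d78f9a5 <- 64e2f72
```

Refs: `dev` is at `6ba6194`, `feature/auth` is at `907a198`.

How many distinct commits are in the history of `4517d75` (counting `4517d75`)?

5

Walking parent pointers from 4517d75: reachable set = {1a58101, 4517d75, a7b99b0, d6403e2, fba098a}.
That is 5 commits.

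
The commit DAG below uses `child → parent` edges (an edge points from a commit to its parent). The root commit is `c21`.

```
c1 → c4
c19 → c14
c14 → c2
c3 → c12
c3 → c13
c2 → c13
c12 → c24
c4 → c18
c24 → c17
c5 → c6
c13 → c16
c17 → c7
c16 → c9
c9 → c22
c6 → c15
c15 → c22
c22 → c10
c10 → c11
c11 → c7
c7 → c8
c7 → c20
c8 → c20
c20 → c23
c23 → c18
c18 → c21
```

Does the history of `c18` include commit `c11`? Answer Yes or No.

Ancestors of c18: {c18, c21}.
c11 is not in that set, so it is not an ancestor of c18.

No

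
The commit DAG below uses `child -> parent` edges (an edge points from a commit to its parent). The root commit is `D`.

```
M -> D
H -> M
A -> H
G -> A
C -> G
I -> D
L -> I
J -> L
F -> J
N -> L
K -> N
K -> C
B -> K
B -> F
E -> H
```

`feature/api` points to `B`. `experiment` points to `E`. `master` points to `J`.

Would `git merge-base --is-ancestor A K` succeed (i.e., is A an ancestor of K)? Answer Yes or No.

Yes

Ancestors of K (commits reachable by following parents): {A, C, D, G, H, I, K, L, M, N}.
A is in that set, so it is an ancestor of K.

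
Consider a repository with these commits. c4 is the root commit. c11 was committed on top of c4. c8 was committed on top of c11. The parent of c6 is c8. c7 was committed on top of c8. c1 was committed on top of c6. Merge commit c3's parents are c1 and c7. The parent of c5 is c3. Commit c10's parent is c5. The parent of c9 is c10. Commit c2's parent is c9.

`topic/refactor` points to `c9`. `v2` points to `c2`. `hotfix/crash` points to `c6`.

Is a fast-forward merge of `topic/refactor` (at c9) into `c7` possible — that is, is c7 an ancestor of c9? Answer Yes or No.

Yes

A fast-forward from c7 to c9 is possible iff c7 is an ancestor of c9.
Ancestors of c9: {c1, c10, c11, c3, c4, c5, c6, c7, c8, c9}.
c7 is among them, so fast-forward is possible.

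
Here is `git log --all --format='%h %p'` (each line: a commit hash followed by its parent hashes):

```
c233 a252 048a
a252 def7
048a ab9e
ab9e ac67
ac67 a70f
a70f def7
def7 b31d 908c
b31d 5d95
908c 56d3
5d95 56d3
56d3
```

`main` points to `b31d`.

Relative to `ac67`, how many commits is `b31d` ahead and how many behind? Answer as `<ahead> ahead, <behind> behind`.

Reachable from b31d: {56d3, 5d95, b31d}.
Reachable from ac67: {56d3, 5d95, 908c, a70f, ac67, b31d, def7}.
Only in b31d's history (ahead): {} — 0.
Only in ac67's history (behind): {908c, a70f, ac67, def7} — 4.

0 ahead, 4 behind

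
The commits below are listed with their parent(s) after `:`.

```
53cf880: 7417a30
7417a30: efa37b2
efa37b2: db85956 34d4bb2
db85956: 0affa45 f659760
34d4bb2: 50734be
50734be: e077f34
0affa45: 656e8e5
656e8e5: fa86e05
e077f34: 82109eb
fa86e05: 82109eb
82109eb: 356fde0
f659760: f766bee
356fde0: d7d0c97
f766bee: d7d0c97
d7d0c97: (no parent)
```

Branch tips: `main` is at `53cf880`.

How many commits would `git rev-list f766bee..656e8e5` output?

4

Reachable from 656e8e5: {356fde0, 656e8e5, 82109eb, d7d0c97, fa86e05}.
Reachable from f766bee: {d7d0c97, f766bee}.
In 656e8e5's history but not f766bee's: {356fde0, 656e8e5, 82109eb, fa86e05} — 4 commits.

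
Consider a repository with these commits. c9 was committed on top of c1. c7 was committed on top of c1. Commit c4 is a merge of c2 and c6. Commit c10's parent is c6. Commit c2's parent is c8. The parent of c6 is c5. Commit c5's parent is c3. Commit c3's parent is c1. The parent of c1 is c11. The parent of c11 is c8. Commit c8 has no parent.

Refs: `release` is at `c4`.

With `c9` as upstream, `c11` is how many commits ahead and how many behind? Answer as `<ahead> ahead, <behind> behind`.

Reachable from c11: {c11, c8}.
Reachable from c9: {c1, c11, c8, c9}.
Only in c11's history (ahead): {} — 0.
Only in c9's history (behind): {c1, c9} — 2.

0 ahead, 2 behind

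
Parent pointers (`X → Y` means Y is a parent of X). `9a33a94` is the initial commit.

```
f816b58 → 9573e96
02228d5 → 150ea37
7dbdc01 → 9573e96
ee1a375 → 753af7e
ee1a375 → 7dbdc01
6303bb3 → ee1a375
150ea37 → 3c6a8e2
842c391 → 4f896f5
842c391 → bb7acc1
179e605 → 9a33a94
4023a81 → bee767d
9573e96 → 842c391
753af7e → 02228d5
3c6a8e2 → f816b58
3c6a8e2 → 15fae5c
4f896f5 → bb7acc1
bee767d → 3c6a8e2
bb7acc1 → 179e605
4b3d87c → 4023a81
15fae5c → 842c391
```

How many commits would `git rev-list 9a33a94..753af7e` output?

Reachable from 753af7e: {02228d5, 150ea37, 15fae5c, 179e605, 3c6a8e2, 4f896f5, 753af7e, 842c391, 9573e96, 9a33a94, bb7acc1, f816b58}.
Reachable from 9a33a94: {9a33a94}.
In 753af7e's history but not 9a33a94's: {02228d5, 150ea37, 15fae5c, 179e605, 3c6a8e2, 4f896f5, 753af7e, 842c391, 9573e96, bb7acc1, f816b58} — 11 commits.

11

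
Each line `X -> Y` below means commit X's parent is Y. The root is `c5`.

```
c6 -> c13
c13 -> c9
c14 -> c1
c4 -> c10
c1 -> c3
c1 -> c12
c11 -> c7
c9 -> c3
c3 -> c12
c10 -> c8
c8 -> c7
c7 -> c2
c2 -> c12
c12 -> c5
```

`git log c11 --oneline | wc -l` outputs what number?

5

Walking parent pointers from c11: reachable set = {c11, c12, c2, c5, c7}.
That is 5 commits.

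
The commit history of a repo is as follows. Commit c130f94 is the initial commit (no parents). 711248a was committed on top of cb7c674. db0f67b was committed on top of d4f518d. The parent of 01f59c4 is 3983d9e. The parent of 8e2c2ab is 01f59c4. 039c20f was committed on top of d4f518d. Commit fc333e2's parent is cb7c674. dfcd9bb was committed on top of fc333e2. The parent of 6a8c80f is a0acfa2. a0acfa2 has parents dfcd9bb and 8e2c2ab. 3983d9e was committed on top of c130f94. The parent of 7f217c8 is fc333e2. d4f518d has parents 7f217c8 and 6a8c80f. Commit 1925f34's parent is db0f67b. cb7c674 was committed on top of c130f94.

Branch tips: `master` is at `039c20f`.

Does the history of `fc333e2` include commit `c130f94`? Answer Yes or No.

Yes

Ancestors of fc333e2 (commits reachable by following parents): {c130f94, cb7c674, fc333e2}.
c130f94 is in that set, so it is an ancestor of fc333e2.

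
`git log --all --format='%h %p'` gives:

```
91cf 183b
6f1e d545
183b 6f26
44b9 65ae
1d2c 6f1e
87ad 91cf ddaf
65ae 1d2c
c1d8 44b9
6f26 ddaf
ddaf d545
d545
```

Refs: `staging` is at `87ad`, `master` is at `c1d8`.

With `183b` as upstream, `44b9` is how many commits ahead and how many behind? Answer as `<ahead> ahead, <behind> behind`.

4 ahead, 3 behind

Reachable from 44b9: {1d2c, 44b9, 65ae, 6f1e, d545}.
Reachable from 183b: {183b, 6f26, d545, ddaf}.
Only in 44b9's history (ahead): {1d2c, 44b9, 65ae, 6f1e} — 4.
Only in 183b's history (behind): {183b, 6f26, ddaf} — 3.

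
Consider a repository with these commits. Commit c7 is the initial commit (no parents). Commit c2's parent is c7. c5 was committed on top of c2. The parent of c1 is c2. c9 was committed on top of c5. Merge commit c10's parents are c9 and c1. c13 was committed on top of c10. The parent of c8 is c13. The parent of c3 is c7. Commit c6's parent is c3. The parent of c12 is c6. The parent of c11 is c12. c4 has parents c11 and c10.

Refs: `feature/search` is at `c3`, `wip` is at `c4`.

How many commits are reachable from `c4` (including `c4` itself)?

Walking parent pointers from c4: reachable set = {c1, c10, c11, c12, c2, c3, c4, c5, c6, c7, c9}.
That is 11 commits.

11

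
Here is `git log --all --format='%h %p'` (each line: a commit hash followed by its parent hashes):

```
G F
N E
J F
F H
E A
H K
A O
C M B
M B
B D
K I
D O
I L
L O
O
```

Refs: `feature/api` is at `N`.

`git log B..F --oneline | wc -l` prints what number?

Reachable from F: {F, H, I, K, L, O}.
Reachable from B: {B, D, O}.
In F's history but not B's: {F, H, I, K, L} — 5 commits.

5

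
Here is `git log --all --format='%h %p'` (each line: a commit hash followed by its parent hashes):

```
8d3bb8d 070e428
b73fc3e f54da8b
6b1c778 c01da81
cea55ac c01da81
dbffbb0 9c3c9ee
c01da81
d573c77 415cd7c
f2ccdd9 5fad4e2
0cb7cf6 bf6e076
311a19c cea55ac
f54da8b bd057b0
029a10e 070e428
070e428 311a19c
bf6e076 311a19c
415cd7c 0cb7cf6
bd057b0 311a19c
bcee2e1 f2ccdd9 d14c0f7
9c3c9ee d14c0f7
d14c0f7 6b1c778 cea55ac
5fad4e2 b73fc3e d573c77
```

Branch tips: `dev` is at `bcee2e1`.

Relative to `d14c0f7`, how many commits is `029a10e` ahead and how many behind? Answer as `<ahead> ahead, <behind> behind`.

3 ahead, 2 behind

Reachable from 029a10e: {029a10e, 070e428, 311a19c, c01da81, cea55ac}.
Reachable from d14c0f7: {6b1c778, c01da81, cea55ac, d14c0f7}.
Only in 029a10e's history (ahead): {029a10e, 070e428, 311a19c} — 3.
Only in d14c0f7's history (behind): {6b1c778, d14c0f7} — 2.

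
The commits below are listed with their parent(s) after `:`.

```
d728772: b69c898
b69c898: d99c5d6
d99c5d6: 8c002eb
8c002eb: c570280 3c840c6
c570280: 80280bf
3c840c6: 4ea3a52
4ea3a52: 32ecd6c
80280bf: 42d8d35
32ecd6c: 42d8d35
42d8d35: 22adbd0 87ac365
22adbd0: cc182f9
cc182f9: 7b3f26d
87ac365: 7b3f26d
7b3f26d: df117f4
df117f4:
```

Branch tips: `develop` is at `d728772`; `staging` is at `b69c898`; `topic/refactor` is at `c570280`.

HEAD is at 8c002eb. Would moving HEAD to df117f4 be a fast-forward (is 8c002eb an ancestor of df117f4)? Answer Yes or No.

A fast-forward from 8c002eb to df117f4 is possible iff 8c002eb is an ancestor of df117f4.
Ancestors of df117f4: {df117f4}.
8c002eb is not among them, so fast-forward is not possible.

No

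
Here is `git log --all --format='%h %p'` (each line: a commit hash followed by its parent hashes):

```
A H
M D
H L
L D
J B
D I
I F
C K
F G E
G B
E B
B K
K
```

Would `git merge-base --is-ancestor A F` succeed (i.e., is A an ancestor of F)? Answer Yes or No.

No

Ancestors of F: {B, E, F, G, K}.
A is not in that set, so it is not an ancestor of F.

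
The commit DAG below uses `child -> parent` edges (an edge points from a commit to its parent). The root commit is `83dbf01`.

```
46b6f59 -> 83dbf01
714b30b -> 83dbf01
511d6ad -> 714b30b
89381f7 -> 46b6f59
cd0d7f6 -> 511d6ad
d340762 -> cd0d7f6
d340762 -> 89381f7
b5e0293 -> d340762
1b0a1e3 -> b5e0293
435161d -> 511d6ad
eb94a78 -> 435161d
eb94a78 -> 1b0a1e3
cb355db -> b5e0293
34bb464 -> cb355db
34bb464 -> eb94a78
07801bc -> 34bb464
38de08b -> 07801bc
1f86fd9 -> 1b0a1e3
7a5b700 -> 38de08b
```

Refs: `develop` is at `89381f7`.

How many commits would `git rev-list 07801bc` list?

14

Walking parent pointers from 07801bc: reachable set = {07801bc, 1b0a1e3, 34bb464, 435161d, 46b6f59, 511d6ad, 714b30b, 83dbf01, 89381f7, b5e0293, cb355db, cd0d7f6, d340762, eb94a78}.
That is 14 commits.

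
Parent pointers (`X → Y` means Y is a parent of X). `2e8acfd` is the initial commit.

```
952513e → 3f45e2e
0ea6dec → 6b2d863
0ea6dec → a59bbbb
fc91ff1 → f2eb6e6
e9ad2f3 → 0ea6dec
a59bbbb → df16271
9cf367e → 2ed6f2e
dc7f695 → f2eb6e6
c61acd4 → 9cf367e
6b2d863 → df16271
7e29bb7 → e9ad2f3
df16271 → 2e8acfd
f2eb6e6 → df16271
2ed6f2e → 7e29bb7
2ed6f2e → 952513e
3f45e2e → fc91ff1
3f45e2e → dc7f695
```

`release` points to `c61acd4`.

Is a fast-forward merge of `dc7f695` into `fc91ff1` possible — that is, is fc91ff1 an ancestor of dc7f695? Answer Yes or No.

No

A fast-forward from fc91ff1 to dc7f695 is possible iff fc91ff1 is an ancestor of dc7f695.
Ancestors of dc7f695: {2e8acfd, dc7f695, df16271, f2eb6e6}.
fc91ff1 is not among them, so fast-forward is not possible.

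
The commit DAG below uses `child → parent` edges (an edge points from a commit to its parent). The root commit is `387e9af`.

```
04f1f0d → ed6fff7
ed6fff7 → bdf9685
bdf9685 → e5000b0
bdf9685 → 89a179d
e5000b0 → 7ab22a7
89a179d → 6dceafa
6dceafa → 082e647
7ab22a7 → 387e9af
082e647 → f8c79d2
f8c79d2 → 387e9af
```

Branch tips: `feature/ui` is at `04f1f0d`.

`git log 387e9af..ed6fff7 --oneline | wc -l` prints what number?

8

Reachable from ed6fff7: {082e647, 387e9af, 6dceafa, 7ab22a7, 89a179d, bdf9685, e5000b0, ed6fff7, f8c79d2}.
Reachable from 387e9af: {387e9af}.
In ed6fff7's history but not 387e9af's: {082e647, 6dceafa, 7ab22a7, 89a179d, bdf9685, e5000b0, ed6fff7, f8c79d2} — 8 commits.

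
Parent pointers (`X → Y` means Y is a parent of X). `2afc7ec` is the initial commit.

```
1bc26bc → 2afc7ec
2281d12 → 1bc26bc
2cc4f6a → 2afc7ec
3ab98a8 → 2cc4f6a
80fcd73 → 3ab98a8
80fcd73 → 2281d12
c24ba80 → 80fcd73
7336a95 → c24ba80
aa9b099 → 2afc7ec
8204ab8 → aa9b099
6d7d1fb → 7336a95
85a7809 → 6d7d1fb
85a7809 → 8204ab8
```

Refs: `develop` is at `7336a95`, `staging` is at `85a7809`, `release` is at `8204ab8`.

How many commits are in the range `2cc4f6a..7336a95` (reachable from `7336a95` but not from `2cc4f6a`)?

Reachable from 7336a95: {1bc26bc, 2281d12, 2afc7ec, 2cc4f6a, 3ab98a8, 7336a95, 80fcd73, c24ba80}.
Reachable from 2cc4f6a: {2afc7ec, 2cc4f6a}.
In 7336a95's history but not 2cc4f6a's: {1bc26bc, 2281d12, 3ab98a8, 7336a95, 80fcd73, c24ba80} — 6 commits.

6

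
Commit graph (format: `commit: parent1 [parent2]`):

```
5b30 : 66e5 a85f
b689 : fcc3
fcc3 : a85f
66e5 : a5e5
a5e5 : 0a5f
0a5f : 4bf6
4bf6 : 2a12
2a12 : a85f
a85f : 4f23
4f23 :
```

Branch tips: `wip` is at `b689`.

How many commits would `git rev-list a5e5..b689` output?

2

Reachable from b689: {4f23, a85f, b689, fcc3}.
Reachable from a5e5: {0a5f, 2a12, 4bf6, 4f23, a5e5, a85f}.
In b689's history but not a5e5's: {b689, fcc3} — 2 commits.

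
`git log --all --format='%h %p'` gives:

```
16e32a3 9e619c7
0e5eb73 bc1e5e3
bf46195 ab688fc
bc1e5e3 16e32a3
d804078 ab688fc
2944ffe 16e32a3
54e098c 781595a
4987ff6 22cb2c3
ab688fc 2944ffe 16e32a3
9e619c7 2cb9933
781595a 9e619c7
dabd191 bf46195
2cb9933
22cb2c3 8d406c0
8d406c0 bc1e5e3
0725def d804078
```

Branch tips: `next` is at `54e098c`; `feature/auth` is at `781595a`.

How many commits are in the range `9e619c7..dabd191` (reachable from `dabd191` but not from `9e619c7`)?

5

Reachable from dabd191: {16e32a3, 2944ffe, 2cb9933, 9e619c7, ab688fc, bf46195, dabd191}.
Reachable from 9e619c7: {2cb9933, 9e619c7}.
In dabd191's history but not 9e619c7's: {16e32a3, 2944ffe, ab688fc, bf46195, dabd191} — 5 commits.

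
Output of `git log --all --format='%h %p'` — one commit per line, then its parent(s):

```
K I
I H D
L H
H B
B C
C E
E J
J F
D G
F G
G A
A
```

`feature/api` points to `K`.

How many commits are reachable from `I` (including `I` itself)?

Walking parent pointers from I: reachable set = {A, B, C, D, E, F, G, H, I, J}.
That is 10 commits.

10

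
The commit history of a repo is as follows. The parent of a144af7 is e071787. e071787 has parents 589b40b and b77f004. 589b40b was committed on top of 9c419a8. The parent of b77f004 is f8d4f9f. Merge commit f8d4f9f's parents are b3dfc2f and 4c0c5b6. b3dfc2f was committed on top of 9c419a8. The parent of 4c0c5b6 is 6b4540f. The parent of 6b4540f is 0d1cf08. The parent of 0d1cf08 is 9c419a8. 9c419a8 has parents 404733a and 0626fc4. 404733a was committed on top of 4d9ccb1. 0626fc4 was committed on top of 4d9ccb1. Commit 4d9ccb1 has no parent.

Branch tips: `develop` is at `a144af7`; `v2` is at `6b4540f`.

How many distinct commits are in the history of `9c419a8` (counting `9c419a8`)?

Walking parent pointers from 9c419a8: reachable set = {0626fc4, 404733a, 4d9ccb1, 9c419a8}.
That is 4 commits.

4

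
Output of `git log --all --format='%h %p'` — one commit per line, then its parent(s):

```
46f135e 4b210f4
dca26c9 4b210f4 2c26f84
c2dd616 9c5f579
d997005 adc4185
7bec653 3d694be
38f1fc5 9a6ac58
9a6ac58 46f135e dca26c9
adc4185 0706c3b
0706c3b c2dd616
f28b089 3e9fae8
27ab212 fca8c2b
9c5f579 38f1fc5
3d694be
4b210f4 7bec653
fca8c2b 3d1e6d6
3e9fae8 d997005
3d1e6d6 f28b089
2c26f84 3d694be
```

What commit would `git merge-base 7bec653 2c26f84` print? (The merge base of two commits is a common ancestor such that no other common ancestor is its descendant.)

3d694be

Ancestors of 7bec653: {3d694be, 7bec653}.
Ancestors of 2c26f84: {2c26f84, 3d694be}.
Common ancestors: {3d694be}.
The only common ancestor is 3d694be, so it is the merge base.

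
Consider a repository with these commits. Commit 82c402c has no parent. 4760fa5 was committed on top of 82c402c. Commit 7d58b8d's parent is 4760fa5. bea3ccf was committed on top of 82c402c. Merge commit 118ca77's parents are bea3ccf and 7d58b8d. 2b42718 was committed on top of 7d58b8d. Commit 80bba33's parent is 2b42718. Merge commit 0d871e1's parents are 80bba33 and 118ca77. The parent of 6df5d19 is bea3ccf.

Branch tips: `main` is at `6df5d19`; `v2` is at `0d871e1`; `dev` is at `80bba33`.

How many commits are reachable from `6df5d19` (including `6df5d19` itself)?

Walking parent pointers from 6df5d19: reachable set = {6df5d19, 82c402c, bea3ccf}.
That is 3 commits.

3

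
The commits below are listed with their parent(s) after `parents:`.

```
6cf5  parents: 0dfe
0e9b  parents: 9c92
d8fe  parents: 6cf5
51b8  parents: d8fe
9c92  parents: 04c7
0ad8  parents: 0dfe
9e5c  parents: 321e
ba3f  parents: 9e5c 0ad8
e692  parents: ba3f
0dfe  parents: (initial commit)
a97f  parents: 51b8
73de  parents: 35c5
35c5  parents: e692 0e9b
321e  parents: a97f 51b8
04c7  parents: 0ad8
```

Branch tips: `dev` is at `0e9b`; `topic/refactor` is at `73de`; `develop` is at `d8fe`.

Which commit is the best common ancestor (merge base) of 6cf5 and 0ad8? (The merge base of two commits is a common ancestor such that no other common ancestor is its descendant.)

Ancestors of 6cf5: {0dfe, 6cf5}.
Ancestors of 0ad8: {0ad8, 0dfe}.
Common ancestors: {0dfe}.
The only common ancestor is 0dfe, so it is the merge base.

0dfe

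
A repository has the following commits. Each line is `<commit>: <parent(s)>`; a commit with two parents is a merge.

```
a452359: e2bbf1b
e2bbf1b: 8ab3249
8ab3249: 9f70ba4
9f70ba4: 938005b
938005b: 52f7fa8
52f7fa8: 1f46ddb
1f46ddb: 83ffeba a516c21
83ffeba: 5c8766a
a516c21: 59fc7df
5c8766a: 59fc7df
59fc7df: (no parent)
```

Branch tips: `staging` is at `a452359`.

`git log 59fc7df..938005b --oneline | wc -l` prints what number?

Reachable from 938005b: {1f46ddb, 52f7fa8, 59fc7df, 5c8766a, 83ffeba, 938005b, a516c21}.
Reachable from 59fc7df: {59fc7df}.
In 938005b's history but not 59fc7df's: {1f46ddb, 52f7fa8, 5c8766a, 83ffeba, 938005b, a516c21} — 6 commits.

6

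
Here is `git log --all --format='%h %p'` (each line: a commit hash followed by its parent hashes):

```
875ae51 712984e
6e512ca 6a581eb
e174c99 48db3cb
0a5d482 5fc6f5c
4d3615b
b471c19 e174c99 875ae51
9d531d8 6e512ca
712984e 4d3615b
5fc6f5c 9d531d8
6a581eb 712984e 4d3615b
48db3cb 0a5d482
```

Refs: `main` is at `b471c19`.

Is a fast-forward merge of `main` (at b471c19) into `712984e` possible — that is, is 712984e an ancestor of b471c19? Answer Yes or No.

Yes

A fast-forward from 712984e to b471c19 is possible iff 712984e is an ancestor of b471c19.
Ancestors of b471c19: {0a5d482, 48db3cb, 4d3615b, 5fc6f5c, 6a581eb, 6e512ca, 712984e, 875ae51, 9d531d8, b471c19, e174c99}.
712984e is among them, so fast-forward is possible.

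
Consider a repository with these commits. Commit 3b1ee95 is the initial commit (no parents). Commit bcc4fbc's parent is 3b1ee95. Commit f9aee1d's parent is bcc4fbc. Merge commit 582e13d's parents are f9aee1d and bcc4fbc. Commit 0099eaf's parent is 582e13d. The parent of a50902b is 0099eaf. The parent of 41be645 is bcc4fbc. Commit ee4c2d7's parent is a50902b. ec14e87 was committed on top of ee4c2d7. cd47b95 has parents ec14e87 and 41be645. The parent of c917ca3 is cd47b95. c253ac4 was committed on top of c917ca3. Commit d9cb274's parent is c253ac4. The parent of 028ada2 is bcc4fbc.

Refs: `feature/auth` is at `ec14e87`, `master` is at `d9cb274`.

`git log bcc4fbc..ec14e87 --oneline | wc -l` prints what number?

Reachable from ec14e87: {0099eaf, 3b1ee95, 582e13d, a50902b, bcc4fbc, ec14e87, ee4c2d7, f9aee1d}.
Reachable from bcc4fbc: {3b1ee95, bcc4fbc}.
In ec14e87's history but not bcc4fbc's: {0099eaf, 582e13d, a50902b, ec14e87, ee4c2d7, f9aee1d} — 6 commits.

6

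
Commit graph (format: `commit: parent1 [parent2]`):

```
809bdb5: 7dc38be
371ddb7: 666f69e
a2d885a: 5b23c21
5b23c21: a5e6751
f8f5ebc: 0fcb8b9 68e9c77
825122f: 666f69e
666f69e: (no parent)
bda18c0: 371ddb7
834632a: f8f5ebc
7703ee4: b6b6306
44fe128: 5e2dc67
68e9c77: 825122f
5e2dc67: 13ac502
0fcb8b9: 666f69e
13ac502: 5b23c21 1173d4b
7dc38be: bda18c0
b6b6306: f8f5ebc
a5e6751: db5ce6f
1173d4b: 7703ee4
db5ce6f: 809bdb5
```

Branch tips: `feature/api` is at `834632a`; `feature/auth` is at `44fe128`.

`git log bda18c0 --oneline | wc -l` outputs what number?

3

Walking parent pointers from bda18c0: reachable set = {371ddb7, 666f69e, bda18c0}.
That is 3 commits.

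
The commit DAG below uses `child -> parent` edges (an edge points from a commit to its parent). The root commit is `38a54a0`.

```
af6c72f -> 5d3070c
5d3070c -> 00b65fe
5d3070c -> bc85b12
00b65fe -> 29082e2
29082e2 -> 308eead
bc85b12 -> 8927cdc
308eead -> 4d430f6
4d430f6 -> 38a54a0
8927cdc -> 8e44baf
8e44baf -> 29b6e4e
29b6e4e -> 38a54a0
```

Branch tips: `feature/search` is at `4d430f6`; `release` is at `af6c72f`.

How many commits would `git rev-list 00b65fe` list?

5

Walking parent pointers from 00b65fe: reachable set = {00b65fe, 29082e2, 308eead, 38a54a0, 4d430f6}.
That is 5 commits.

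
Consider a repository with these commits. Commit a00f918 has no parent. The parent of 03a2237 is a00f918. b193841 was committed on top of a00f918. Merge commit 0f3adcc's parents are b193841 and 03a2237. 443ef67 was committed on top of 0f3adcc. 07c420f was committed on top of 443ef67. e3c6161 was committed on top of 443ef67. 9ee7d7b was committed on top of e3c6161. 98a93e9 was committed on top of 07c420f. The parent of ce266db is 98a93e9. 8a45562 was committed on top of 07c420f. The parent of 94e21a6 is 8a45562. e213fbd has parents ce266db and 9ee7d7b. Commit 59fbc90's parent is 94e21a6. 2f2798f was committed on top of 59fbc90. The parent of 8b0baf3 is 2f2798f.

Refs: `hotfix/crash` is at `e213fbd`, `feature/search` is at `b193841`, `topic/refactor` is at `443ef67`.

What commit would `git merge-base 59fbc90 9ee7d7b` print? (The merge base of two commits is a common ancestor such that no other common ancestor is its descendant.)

Ancestors of 59fbc90: {03a2237, 07c420f, 0f3adcc, 443ef67, 59fbc90, 8a45562, 94e21a6, a00f918, b193841}.
Ancestors of 9ee7d7b: {03a2237, 0f3adcc, 443ef67, 9ee7d7b, a00f918, b193841, e3c6161}.
Common ancestors: {03a2237, 0f3adcc, 443ef67, a00f918, b193841}.
Among these, 443ef67 is not an ancestor of any other common ancestor — it is the merge base.

443ef67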